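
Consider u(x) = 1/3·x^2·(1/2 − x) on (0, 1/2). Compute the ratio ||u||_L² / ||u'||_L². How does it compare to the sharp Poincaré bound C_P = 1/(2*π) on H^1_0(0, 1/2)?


||u||_L² / ||u'||_L² = sqrt(14)/28 < C_P = 1/(2*π).

u(x) = 1/3·x^2·(1/2 − x), so u'(x) = x*(1/3 - x).
u(x) = 1/3·x^2·(1/2 − x) vanishes at x = 0 and x = 1/2, so u ∈ H^1_0(0, 1/2). Differentiate via the product rule and integrate the resulting polynomials term by term.
  ∫_0^1/2 u² dx = ∫_0^1/2 (x^6/9 - x^5/9 + x^4/36) dx. Term by term:
    ∫_0^1/2 x^6/9 dx = 1/8064;  ∫_0^1/2 -x^5/9 dx = -1/3456;  ∫_0^1/2 x^4/36 dx = 1/5760.
  Sum: 1/8064 − 1/3456 + 1/5760 = 1/120960.
  ∫_0^1/2 (u')² dx = ∫_0^1/2 (x^4 - 2*x^3/3 + x^2/9) dx. Term by term:
    ∫_0^1/2 x^4 dx = 1/160;  ∫_0^1/2 -2*x^3/3 dx = -1/96;  ∫_0^1/2 x^2/9 dx = 1/216.
  Sum: 1/160 − 1/96 + 1/216 = 1/2160.
∫_0^1/2 u² dx = 1/120960, so ||u||_L² = sqrt(210)/5040.
∫_0^1/2 (u')² dx = 1/2160, so ||u'||_L² = sqrt(15)/180.
Ratio ||u||_L² / ||u'||_L² = sqrt(14)/28.
Sharp Poincaré constant on H^1_0(0, 1/2) is C_P = L/π = 1/(2*π), achieved by sin(2*π·x).
A polynomial bump cannot attain the sharp Poincaré constant (only the first sine eigenfunction does), so the ratio is strictly less than C_P, consistent with ||u||_L² ≤ C_P ||u'||_L².


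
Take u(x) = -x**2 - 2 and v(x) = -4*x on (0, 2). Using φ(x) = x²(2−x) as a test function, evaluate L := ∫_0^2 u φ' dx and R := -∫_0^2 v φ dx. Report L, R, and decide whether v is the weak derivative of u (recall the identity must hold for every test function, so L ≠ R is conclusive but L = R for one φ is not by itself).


LHS = 16/5, RHS = 32/5. No, v is not the weak derivative of u.

u(x) = -x**2 - 2, classical derivative u'(x) = -2*x.
φ(x) = x²(2−x), so φ'(x) = x*(4 - 3*x).
Note φ(0) = φ(2) = 0, so the boundary term u·φ vanishes.
LHS = ∫_0^2 u(x) φ'(x) dx = ∫_0^2 (3*x^4 - 4*x^3 + 6*x^2 - 8*x) dx. Term by term:
  ∫_0^2 3*x^4 dx = 96/5;  ∫_0^2 -4*x^3 dx = -16;  ∫_0^2 6*x^2 dx = 16;
  ∫_0^2 -8*x dx = -16.
Sum: 96/5 − 16 + 16 − 16 = 16/5.
So LHS = 16/5.
∫_0^2 v(x) φ(x) dx = ∫_0^2 (4*x^4 - 8*x^3) dx. Term by term:
  ∫_0^2 4*x^4 dx = 128/5;  ∫_0^2 -8*x^3 dx = -32.
Sum: 128/5 − 32 = -32/5.
So RHS = -∫_0^2 v(x) φ(x) dx = 32/5.
LHS − RHS = -16/5 ≠ 0, so the identity fails.
(For a valid weak derivative the identity must hold for EVERY test function, in particular this one. The failure shows v is NOT the weak derivative of u.)
Correct weak derivative would be u'(x) = -2*x.


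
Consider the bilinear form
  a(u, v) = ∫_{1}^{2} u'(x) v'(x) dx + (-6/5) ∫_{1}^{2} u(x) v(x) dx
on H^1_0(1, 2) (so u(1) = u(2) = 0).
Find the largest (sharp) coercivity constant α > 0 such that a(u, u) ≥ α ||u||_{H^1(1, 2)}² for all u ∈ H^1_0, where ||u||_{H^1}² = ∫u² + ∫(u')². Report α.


α = (-6/5 + π^2)/(1 + π^2)

Coercivity of a(·,·) on H^1_0(1, 2) means a(u, u) ≥ α ||u||_{H^1}² for every u ∈ H^1_0.
The interval has length L = 1, and Poincaré/coercivity depend only on L. Here a(u, u) = ∫(u')² + (-6/5)·∫u².
Here c = -6/5 < 0 with |c| < (π/L)² = π^2, so coercivity still holds. The condition a(u,u) ≥ α||u||_{H^1}² reads (1−α)∫(u')² ≥ (α−c)∫u². Any admissible α is ≤ 1 (rapidly oscillating u have ∫u²/∫(u')² → 0), and α = 1 would force 0 ≥ (1−c)∫u², impossible since c < 1; so 1−α > 0. By the sharp Poincaré inequality on H^1_0 of an interval of length L, ∫(u')² ≥ (π/L)²∫u² with equality for the first sine mode sin(π(x−x₀)/L) (x₀ the left endpoint), so the inequality holds for all u iff (1−α)(π/L)² ≥ α − c, i.e. α ≤ ((π/L)² + c)/((π/L)² + 1) = (1 + c(L/π)²)/(1 + (L/π)²). (Direct route, valid since c ≤ 0: Poincaré gives c∫u² ≥ c(L/π)²∫(u')², so a(u,u) ≥ (1 + c(L/π)²)∫(u')², while ||u||_{H^1}² ≤ (1 + (L/π)²)∫(u')²; dividing yields the same α.) With (π/L)² = π^2 and c = -6/5, the largest admissible constant is α = ((π/L)² + c)/((π/L)² + 1).
Simplifying, α = (-6/5 + π^2)/(1 + π^2).


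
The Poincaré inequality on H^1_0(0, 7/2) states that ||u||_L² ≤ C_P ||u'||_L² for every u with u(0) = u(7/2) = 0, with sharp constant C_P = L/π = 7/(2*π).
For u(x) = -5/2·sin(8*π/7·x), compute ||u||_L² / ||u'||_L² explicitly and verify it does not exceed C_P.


||u||_L² / ||u'||_L² = 7/(8*π) < C_P = 7/(2*π).

u(x) = -5/2·sin(8*π/7·x), so u'(x) = -20*π*cos(8*π*x/7)/7.
Writing u(x) = A·sin(kπx/L) with A = -5/2 and k = 4, use ∫_0^L sin²(kπx/L) dx = L/2 and ∫_0^L cos²(kπx/L) dx = L/2.
u² = 25/4·sin²(8*π/7·x) and (u')² = 400*π^2/49·cos²(8*π/7·x), and each of sin², cos² integrates to L/2 = 7/4 over (0, 7/2).
∫_0^7/2 u² dx = 175/16, so ||u||_L² = 5*sqrt(7)/4.
∫_0^7/2 (u')² dx = 100*π^2/7, so ||u'||_L² = 10*sqrt(7)*π/7.
Ratio ||u||_L² / ||u'||_L² = 7/(8*π).
Sharp Poincaré constant on H^1_0(0, 7/2) is C_P = L/π = 7/(2*π), achieved by sin(2*π/7·x).
This is the k = 4 harmonic; the ratio L/(kπ) is strictly less than C_P = L/π, consistent with the sharp inequality ||u||_L² ≤ C_P ||u'||_L².


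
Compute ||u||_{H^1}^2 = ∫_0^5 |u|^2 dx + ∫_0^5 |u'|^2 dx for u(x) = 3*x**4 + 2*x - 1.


||u||_{H^1}^2 = 75503600/21

The H^1 norm (squared) on an interval (0, L) is
  ||u||_{H^1}^2 = ∫_0^L u(x)^2 dx + ∫_0^L u'(x)^2 dx.
Compute u'(x) = 12*x**3 + 2.
Then u(x)^2 = 9*x**8 + 12*x**5 - 6*x**4 + 4*x**2 - 4*x + 1 and u'(x)^2 = 144*x**6 + 48*x**3 + 4.
Integrate each monomial from 0 to 5 using ∫_0^5 c·x^n dx = c·5^(n+1)/(n+1):
  ∫_0^5 u(x)^2 dx = ∫_0^5 (9*x^8 + 12*x^5 - 6*x^4 + 4*x^2 - 4*x + 1) dx. Term by term:
    ∫_0^5 9*x^8 dx = 1953125;  ∫_0^5 12*x^5 dx = 31250;  ∫_0^5 -6*x^4 dx = -3750;
    ∫_0^5 4*x^2 dx = 500/3;  ∫_0^5 -4*x dx = -50;  ∫_0^5 1 dx = 5.
  Sum: 1953125 + 31250 − 3750 + 500/3 − 50 + 5 = 5942240/3.
  ∫_0^5 u'(x)^2 dx = ∫_0^5 (144*x^6 + 48*x^3 + 4) dx. Term by term:
    ∫_0^5 144*x^6 dx = 11250000/7;  ∫_0^5 48*x^3 dx = 7500;  ∫_0^5 4 dx = 20.
  Sum: 11250000/7 + 7500 + 20 = 11302640/7.
Adding: ||u||_{H^1}^2 = 5942240/3 + 11302640/7 = 75503600/21.


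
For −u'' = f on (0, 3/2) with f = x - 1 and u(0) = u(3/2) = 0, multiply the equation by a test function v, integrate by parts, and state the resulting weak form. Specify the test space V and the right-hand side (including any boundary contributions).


V = H^1_0(0, 3/2) (so v(0) = v(3/2) = 0); weak form: ∫_0^3/2 u'v' dx = ∫_0^3/2 (x - 1) v dx for all v ∈ V.

Multiply both sides by a test function v and integrate from 0 to 3/2:
  ∫_0^3/2 −u''(x) v(x) dx = ∫_0^3/2 f(x) v(x) dx.
Integrate the LHS by parts once:
  ∫_0^3/2 −u'' v dx = −[u'(x) v(x)]_0^3/2 + ∫_0^3/2 u'(x) v'(x) dx.
Thus ∫_0^3/2 u'(x) v'(x) dx = ∫_0^3/2 f(x) v(x) dx + [u'(x) v(x)]_0^3/2.
Choose V so that boundary terms are either known or forced to vanish.
u is Dirichlet: u(0) = u(3/2) = 0. Let V = H^1_0(0, 3/2); then v(0) = v(3/2) = 0, and [u' v]_0^3/2 = 0.
Weak formulation: find u (satisfying any essential BC) such that ∫_0^3/2 u'(x) v'(x) dx = ∫_0^3/2 f v dx for all v ∈ V.
Substituting f(x) = x - 1, the right-hand side is ∫_0^3/2 (x - 1) v dx.


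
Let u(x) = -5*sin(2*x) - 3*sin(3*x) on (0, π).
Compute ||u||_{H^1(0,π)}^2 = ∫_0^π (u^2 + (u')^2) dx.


||u||_{H^1(0,π)}^2 = 215*π/2

u'(x) = -10*cos(2*x) - 9*cos(3*x).
Expand u² and (u')² and integrate term by term on (0, π), using: for integers n ≥ 1, ∫_0^π sin²(nx) dx = ∫_0^π cos²(nx) dx = π/2; for n ≠ n', ∫_0^π sin(nx)sin(n'x) dx = ∫_0^π cos(nx)cos(n'x) dx = 0; and by product-to-sum, ∫_0^π sin(nx)cos(n'x) dx = ½∫_0^π [sin((n+n')x) + sin((n−n')x)] dx, which is 0 when n+n' is even and 2n/(n²−n'²) when n+n' is odd (it need not vanish on (0, π)).
  u² squared terms: (-5)²·∫sin(2x)² dx = 25·π/2 = 25*π/2;  (-3)²·∫sin(3x)² dx = 9·π/2 = 9*π/2.
  u² cross terms: 2·(-5)·(-3)·∫sin(2x)·sin(3x) dx = 30·(0) = 0.
  So ∫_0^π u² dx = 25*π/2 + 9*π/2 + 0 = 17*π.
  (u')² squared terms: (-10)²·∫cos(2x)² dx = 100·π/2 = 50*π;  (-9)²·∫cos(3x)² dx = 81·π/2 = 81*π/2.
  (u')² cross terms: 2·(-10)·(-9)·∫cos(2x)·cos(3x) dx = 180·(0) = 0.
  So ∫_0^π (u')² dx = 50*π + 81*π/2 + 0 = 181*π/2.
||u||_{H^1}^2 = (17*π) + (181*π/2) = 215*π/2.


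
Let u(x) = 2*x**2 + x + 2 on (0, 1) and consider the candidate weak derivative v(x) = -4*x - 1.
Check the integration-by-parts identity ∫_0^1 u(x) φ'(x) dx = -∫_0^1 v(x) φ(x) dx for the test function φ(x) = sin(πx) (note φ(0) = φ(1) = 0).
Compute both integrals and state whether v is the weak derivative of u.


LHS = -6/π, RHS = 6/π. No, v is not the weak derivative of u.

u(x) = 2*x**2 + x + 2, classical derivative u'(x) = 4*x + 1.
φ(x) = sin(πx), so φ'(x) = π*cos(π*x).
Note φ(0) = φ(1) = 0, so the boundary term u·φ vanishes.
LHS = ∫_0^1 u(x) φ'(x) dx = ∫_0^1 (2*π*x^2*cos(π*x) + π*x*cos(π*x) + 2*π*cos(π*x)) dx. Term by term:
  ∫_0^1 2*π*cos(π*x) dx = 0;  ∫_0^1 π*x*cos(π*x) dx = -2/π;  ∫_0^1 2*π*x^2*cos(π*x) dx = -4/π.
Sum: 0 − 2/π − 4/π = -6/π.
So LHS = -6/π.
∫_0^1 v(x) φ(x) dx = ∫_0^1 (-4*x*sin(π*x) - sin(π*x)) dx. Term by term:
  ∫_0^1 -sin(π*x) dx = -2/π;  ∫_0^1 -4*x*sin(π*x) dx = -4/π.
Sum: -2/π − 4/π = -6/π.
So RHS = -∫_0^1 v(x) φ(x) dx = 6/π.
LHS − RHS = -12/π ≠ 0, so the identity fails.
(For a valid weak derivative the identity must hold for EVERY test function, in particular this one. The failure shows v is NOT the weak derivative of u.)
Correct weak derivative would be u'(x) = 4*x + 1.


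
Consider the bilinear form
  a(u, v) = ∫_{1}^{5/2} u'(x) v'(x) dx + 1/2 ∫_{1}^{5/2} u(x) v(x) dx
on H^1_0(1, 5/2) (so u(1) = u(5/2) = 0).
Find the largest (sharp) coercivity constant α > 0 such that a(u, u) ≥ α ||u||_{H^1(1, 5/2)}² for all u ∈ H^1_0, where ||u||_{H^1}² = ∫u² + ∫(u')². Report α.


α = (9 + 8*π^2)/(2*(9 + 4*π^2))

Coercivity of a(·,·) on H^1_0(1, 5/2) means a(u, u) ≥ α ||u||_{H^1}² for every u ∈ H^1_0.
The interval has length L = 3/2, and Poincaré/coercivity depend only on L. Here a(u, u) = ∫(u')² + (1/2)·∫u².
Here 0 < c = 1/2 < 1. The condition a(u,u) ≥ α||u||_{H^1}² reads (1−α)∫(u')² ≥ (α−c)∫u². Any admissible α is ≤ 1 (rapidly oscillating u have ∫u²/∫(u')² → 0), and α = 1 would force 0 ≥ (1−c)∫u², impossible since c < 1; so 1−α > 0. By the sharp Poincaré inequality on H^1_0 of an interval of length L, ∫(u')² ≥ (π/L)²∫u² with equality for the first sine mode sin(π(x−x₀)/L) (x₀ the left endpoint), so the inequality holds for all u iff (1−α)(π/L)² ≥ α − c, i.e. α ≤ ((π/L)² + c)/((π/L)² + 1) = (1 + c(L/π)²)/(1 + (L/π)²). With (π/L)² = 4*π^2/9 and c = 1/2, the largest admissible constant is α = ((π/L)² + c)/((π/L)² + 1).
Simplifying, α = (9 + 8*π^2)/(2*(9 + 4*π^2)).


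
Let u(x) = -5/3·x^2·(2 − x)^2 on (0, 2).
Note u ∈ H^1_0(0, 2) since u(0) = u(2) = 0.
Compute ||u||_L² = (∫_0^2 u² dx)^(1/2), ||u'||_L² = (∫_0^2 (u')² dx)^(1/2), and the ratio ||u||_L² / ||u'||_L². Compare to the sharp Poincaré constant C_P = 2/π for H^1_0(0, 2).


||u||_L² / ||u'||_L² = sqrt(3)/3 < C_P = 2/π.

u(x) = -5/3·x^2·(2 − x)^2, so u'(x) = 20*x*(-x^2 + 3*x - 2)/3.
u(x) = -5/3·x^2·(2 − x)^2 vanishes at x = 0 and x = 2, so u ∈ H^1_0(0, 2). Differentiate via the product rule and integrate the resulting polynomials term by term.
  ∫_0^2 u² dx = ∫_0^2 (25*x^8/9 - 200*x^7/9 + 200*x^6/3 - 800*x^5/9 + 400*x^4/9) dx. Term by term:
    ∫_0^2 25*x^8/9 dx = 12800/81;  ∫_0^2 -200*x^7/9 dx = -6400/9;  ∫_0^2 200*x^6/3 dx = 25600/21;
    ∫_0^2 -800*x^5/9 dx = -25600/27;  ∫_0^2 400*x^4/9 dx = 2560/9.
  Sum: 12800/81 − 6400/9 + 25600/21 − 25600/27 + 2560/9 = 1280/567.
  ∫_0^2 (u')² dx = ∫_0^2 (400*x^6/9 - 800*x^5/3 + 5200*x^4/9 - 1600*x^3/3 + 1600*x^2/9) dx. Term by term:
    ∫_0^2 400*x^6/9 dx = 51200/63;  ∫_0^2 -800*x^5/3 dx = -25600/9;  ∫_0^2 5200*x^4/9 dx = 33280/9;
    ∫_0^2 -1600*x^3/3 dx = -6400/3;  ∫_0^2 1600*x^2/9 dx = 12800/27.
  Sum: 51200/63 − 25600/9 + 33280/9 − 6400/3 + 12800/27 = 1280/189.
∫_0^2 u² dx = 1280/567, so ||u||_L² = 16*sqrt(35)/63.
∫_0^2 (u')² dx = 1280/189, so ||u'||_L² = 16*sqrt(105)/63.
Ratio ||u||_L² / ||u'||_L² = sqrt(3)/3.
Sharp Poincaré constant on H^1_0(0, 2) is C_P = L/π = 2/π, achieved by sin(π/2·x).
A polynomial bump cannot attain the sharp Poincaré constant (only the first sine eigenfunction does), so the ratio is strictly less than C_P, consistent with ||u||_L² ≤ C_P ||u'||_L².


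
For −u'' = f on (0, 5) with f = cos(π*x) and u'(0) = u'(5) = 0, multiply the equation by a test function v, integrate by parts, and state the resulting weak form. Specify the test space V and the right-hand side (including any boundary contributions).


V = H^1(0, 5) (no boundary constraint on v; u is determined up to an additive constant); weak form: ∫_0^5 u'v' dx = ∫_0^5 (cos(π*x)) v dx for all v ∈ V.

Multiply both sides by a test function v and integrate from 0 to 5:
  ∫_0^5 −u''(x) v(x) dx = ∫_0^5 f(x) v(x) dx.
Integrate the LHS by parts once:
  ∫_0^5 −u'' v dx = −[u'(x) v(x)]_0^5 + ∫_0^5 u'(x) v'(x) dx.
Thus ∫_0^5 u'(x) v'(x) dx = ∫_0^5 f(x) v(x) dx + [u'(x) v(x)]_0^5.
Choose V so that boundary terms are either known or forced to vanish.
u has homogeneous Neumann: u'(0) = u'(5) = 0. So [u' v]_0^5 = 0·v(5) − 0·v(0) = 0 for any v; take V = H^1(0, 5).
Weak formulation: find u (satisfying any essential BC) such that ∫_0^5 u'(x) v'(x) dx = ∫_0^5 f v dx for all v ∈ V (homogeneous Neumann, so boundary terms vanish).
Substituting f(x) = cos(π*x), the right-hand side is ∫_0^5 (cos(π*x)) v dx.
Compatibility check (pure Neumann): taking v ≡ 1 ∈ V gives 0 = ∫_0^5 f dx + (0) − (0), i.e. ∫_0^5 f dx must equal u'(0) − u'(5) = 0. Indeed ∫_0^5 (cos(π*x)) dx = 0, so the data are compatible. The solution is then unique only up to an additive constant (fix it e.g. by requiring ∫_0^5 u dx = 0).


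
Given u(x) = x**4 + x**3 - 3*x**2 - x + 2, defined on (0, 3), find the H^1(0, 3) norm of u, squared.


||u||_{H^1}^2 = 1033293/140

The H^1 norm (squared) on an interval (0, L) is
  ||u||_{H^1}^2 = ∫_0^L u(x)^2 dx + ∫_0^L u'(x)^2 dx.
Compute u'(x) = 4*x**3 + 3*x**2 - 6*x - 1.
Then u(x)^2 = x**8 + 2*x**7 - 5*x**6 - 8*x**5 + 11*x**4 + 10*x**3 - 11*x**2 - 4*x + 4 and u'(x)^2 = 16*x**6 + 24*x**5 - 39*x**4 - 44*x**3 + 30*x**2 + 12*x + 1.
Integrate each monomial from 0 to 3 using ∫_0^3 c·x^n dx = c·3^(n+1)/(n+1):
  ∫_0^3 u(x)^2 dx = ∫_0^3 (x^8 + 2*x^7 - 5*x^6 - 8*x^5 + 11*x^4 + 10*x^3 - 11*x^2 - 4*x + 4) dx. Term by term:
    ∫_0^3 x^8 dx = 2187;  ∫_0^3 2*x^7 dx = 6561/4;  ∫_0^3 -5*x^6 dx = -10935/7;
    ∫_0^3 -8*x^5 dx = -972;  ∫_0^3 11*x^4 dx = 2673/5;  ∫_0^3 10*x^3 dx = 405/2;
    ∫_0^3 -11*x^2 dx = -99;  ∫_0^3 -4*x dx = -18;  ∫_0^3 4 dx = 12.
  Sum: 2187 + 6561/4 − 10935/7 − 972 + 2673/5 + 405/2 − 99 − 18 + 12 = 269529/140.
  ∫_0^3 u'(x)^2 dx = ∫_0^3 (16*x^6 + 24*x^5 - 39*x^4 - 44*x^3 + 30*x^2 + 12*x + 1) dx. Term by term:
    ∫_0^3 16*x^6 dx = 34992/7;  ∫_0^3 24*x^5 dx = 2916;  ∫_0^3 -39*x^4 dx = -9477/5;
    ∫_0^3 -44*x^3 dx = -891;  ∫_0^3 30*x^2 dx = 270;  ∫_0^3 12*x dx = 54;
    ∫_0^3 1 dx = 3.
  Sum: 34992/7 + 2916 − 9477/5 − 891 + 270 + 54 + 3 = 190941/35.
Adding: ||u||_{H^1}^2 = 269529/140 + 190941/35 = 1033293/140.


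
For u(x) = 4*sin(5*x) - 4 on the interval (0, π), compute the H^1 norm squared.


||u||_{H^1(0,π)}^2 = -64/5 + 224*π

u'(x) = 20*cos(5*x).
Expand u² and (u')² and integrate term by term on (0, π), using: for integers n ≥ 1, ∫_0^π sin²(nx) dx = ∫_0^π cos²(nx) dx = π/2; for n ≠ n', ∫_0^π sin(nx)sin(n'x) dx = ∫_0^π cos(nx)cos(n'x) dx = 0; and by product-to-sum, ∫_0^π sin(nx)cos(n'x) dx = ½∫_0^π [sin((n+n')x) + sin((n−n')x)] dx, which is 0 when n+n' is even and 2n/(n²−n'²) when n+n' is odd (it need not vanish on (0, π)). For the constant mode: ∫_0^π 1 dx = π, ∫_0^π cos(nx) dx = 0, ∫_0^π sin(nx) dx = (1−(−1)^n)/n.
  u² squared terms: (-4)²·∫1 dx = 16·π = 16*π;  (4)²·∫sin(5x)² dx = 16·π/2 = 8*π.
  u² cross terms: 2·(-4)·(4)·∫1·sin(5x) dx = -32·(2/5) = -64/5.
  So ∫_0^π u² dx = 16*π + 8*π − 64/5 = -64/5 + 24*π.
  (u')² squared terms: (20)²·∫cos(5x)² dx = 400·π/2 = 200*π.
  So ∫_0^π (u')² dx = 200*π.
||u||_{H^1}^2 = (-64/5 + 24*π) + (200*π) = -64/5 + 224*π.


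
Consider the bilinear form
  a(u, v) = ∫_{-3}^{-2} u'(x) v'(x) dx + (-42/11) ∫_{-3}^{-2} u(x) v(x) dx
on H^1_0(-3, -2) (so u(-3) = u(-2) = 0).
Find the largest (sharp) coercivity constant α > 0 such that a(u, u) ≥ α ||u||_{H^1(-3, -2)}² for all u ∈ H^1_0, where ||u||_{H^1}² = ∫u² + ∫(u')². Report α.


α = (-42/11 + π^2)/(1 + π^2)

Coercivity of a(·,·) on H^1_0(-3, -2) means a(u, u) ≥ α ||u||_{H^1}² for every u ∈ H^1_0.
The interval has length L = 1, and Poincaré/coercivity depend only on L. Here a(u, u) = ∫(u')² + (-42/11)·∫u².
Here c = -42/11 < 0 with |c| < (π/L)² = π^2, so coercivity still holds. The condition a(u,u) ≥ α||u||_{H^1}² reads (1−α)∫(u')² ≥ (α−c)∫u². Any admissible α is ≤ 1 (rapidly oscillating u have ∫u²/∫(u')² → 0), and α = 1 would force 0 ≥ (1−c)∫u², impossible since c < 1; so 1−α > 0. By the sharp Poincaré inequality on H^1_0 of an interval of length L, ∫(u')² ≥ (π/L)²∫u² with equality for the first sine mode sin(π(x−x₀)/L) (x₀ the left endpoint), so the inequality holds for all u iff (1−α)(π/L)² ≥ α − c, i.e. α ≤ ((π/L)² + c)/((π/L)² + 1) = (1 + c(L/π)²)/(1 + (L/π)²). (Direct route, valid since c ≤ 0: Poincaré gives c∫u² ≥ c(L/π)²∫(u')², so a(u,u) ≥ (1 + c(L/π)²)∫(u')², while ||u||_{H^1}² ≤ (1 + (L/π)²)∫(u')²; dividing yields the same α.) With (π/L)² = π^2 and c = -42/11, the largest admissible constant is α = ((π/L)² + c)/((π/L)² + 1).
Simplifying, α = (-42/11 + π^2)/(1 + π^2).


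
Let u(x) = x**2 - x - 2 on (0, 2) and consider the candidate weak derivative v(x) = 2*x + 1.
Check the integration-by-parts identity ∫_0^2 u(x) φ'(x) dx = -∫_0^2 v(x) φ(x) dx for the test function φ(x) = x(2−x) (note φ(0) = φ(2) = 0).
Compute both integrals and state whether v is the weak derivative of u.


LHS = -4/3, RHS = -4. No, v is not the weak derivative of u.

u(x) = x**2 - x - 2, classical derivative u'(x) = 2*x - 1.
φ(x) = x(2−x), so φ'(x) = 2 - 2*x.
Note φ(0) = φ(2) = 0, so the boundary term u·φ vanishes.
LHS = ∫_0^2 u(x) φ'(x) dx = ∫_0^2 (-2*x^3 + 4*x^2 + 2*x - 4) dx. Term by term:
  ∫_0^2 -2*x^3 dx = -8;  ∫_0^2 4*x^2 dx = 32/3;  ∫_0^2 2*x dx = 4;
  ∫_0^2 -4 dx = -8.
Sum: -8 + 32/3 + 4 − 8 = -4/3.
So LHS = -4/3.
∫_0^2 v(x) φ(x) dx = ∫_0^2 (-2*x^3 + 3*x^2 + 2*x) dx. Term by term:
  ∫_0^2 -2*x^3 dx = -8;  ∫_0^2 3*x^2 dx = 8;  ∫_0^2 2*x dx = 4.
Sum: -8 + 8 + 4 = 4.
So RHS = -∫_0^2 v(x) φ(x) dx = -4.
LHS − RHS = 8/3 ≠ 0, so the identity fails.
(For a valid weak derivative the identity must hold for EVERY test function, in particular this one. The failure shows v is NOT the weak derivative of u.)
Correct weak derivative would be u'(x) = 2*x - 1.


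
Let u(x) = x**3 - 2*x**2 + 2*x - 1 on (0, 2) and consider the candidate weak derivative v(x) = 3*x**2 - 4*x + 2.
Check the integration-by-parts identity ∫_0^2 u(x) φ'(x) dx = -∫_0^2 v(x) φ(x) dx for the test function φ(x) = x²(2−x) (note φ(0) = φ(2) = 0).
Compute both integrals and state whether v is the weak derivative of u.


LHS = -8/3, RHS = -8/3. Yes, v = u' weakly.

u(x) = x**3 - 2*x**2 + 2*x - 1, classical derivative u'(x) = 3*x**2 - 4*x + 2.
φ(x) = x²(2−x), so φ'(x) = x*(4 - 3*x).
Note φ(0) = φ(2) = 0, so the boundary term u·φ vanishes.
LHS = ∫_0^2 u(x) φ'(x) dx = ∫_0^2 (-3*x^5 + 10*x^4 - 14*x^3 + 11*x^2 - 4*x) dx. Term by term:
  ∫_0^2 -3*x^5 dx = -32;  ∫_0^2 10*x^4 dx = 64;  ∫_0^2 -14*x^3 dx = -56;
  ∫_0^2 11*x^2 dx = 88/3;  ∫_0^2 -4*x dx = -8.
Sum: -32 + 64 − 56 + 88/3 − 8 = -8/3.
So LHS = -8/3.
∫_0^2 v(x) φ(x) dx = ∫_0^2 (-3*x^5 + 10*x^4 - 10*x^3 + 4*x^2) dx. Term by term:
  ∫_0^2 -3*x^5 dx = -32;  ∫_0^2 10*x^4 dx = 64;  ∫_0^2 -10*x^3 dx = -40;
  ∫_0^2 4*x^2 dx = 32/3.
Sum: -32 + 64 − 40 + 32/3 = 8/3.
So RHS = -∫_0^2 v(x) φ(x) dx = -8/3.
LHS = RHS, so the identity holds for this test φ.
Moreover u is smooth here and v(x) = u'(x) = 3*x**2 - 4*x + 2 pointwise, so the identity holds for every test function. Hence v is the weak derivative of u.


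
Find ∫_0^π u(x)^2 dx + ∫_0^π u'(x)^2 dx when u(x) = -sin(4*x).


||u||_{H^1(0,π)}^2 = 17*π/2

u'(x) = -4*cos(4*x).
Expand u² and (u')² and integrate term by term on (0, π), using: for integers n ≥ 1, ∫_0^π sin²(nx) dx = ∫_0^π cos²(nx) dx = π/2; for n ≠ n', ∫_0^π sin(nx)sin(n'x) dx = ∫_0^π cos(nx)cos(n'x) dx = 0; and by product-to-sum, ∫_0^π sin(nx)cos(n'x) dx = ½∫_0^π [sin((n+n')x) + sin((n−n')x)] dx, which is 0 when n+n' is even and 2n/(n²−n'²) when n+n' is odd (it need not vanish on (0, π)).
  u² squared terms: (-1)²·∫sin(4x)² dx = 1·π/2 = π/2.
  So ∫_0^π u² dx = π/2.
  (u')² squared terms: (-4)²·∫cos(4x)² dx = 16·π/2 = 8*π.
  So ∫_0^π (u')² dx = 8*π.
||u||_{H^1}^2 = (π/2) + (8*π) = 17*π/2.


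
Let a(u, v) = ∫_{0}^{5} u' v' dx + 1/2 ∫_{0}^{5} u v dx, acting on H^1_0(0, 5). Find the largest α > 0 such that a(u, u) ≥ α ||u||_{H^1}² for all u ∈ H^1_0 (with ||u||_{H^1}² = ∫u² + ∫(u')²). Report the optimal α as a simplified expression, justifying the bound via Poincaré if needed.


α = (π^2 + 25/2)/(π^2 + 25)

Coercivity of a(·,·) on H^1_0(0, 5) means a(u, u) ≥ α ||u||_{H^1}² for every u ∈ H^1_0.
The interval has length L = 5, and Poincaré/coercivity depend only on L. Here a(u, u) = ∫(u')² + (1/2)·∫u².
Here 0 < c = 1/2 < 1. The condition a(u,u) ≥ α||u||_{H^1}² reads (1−α)∫(u')² ≥ (α−c)∫u². Any admissible α is ≤ 1 (rapidly oscillating u have ∫u²/∫(u')² → 0), and α = 1 would force 0 ≥ (1−c)∫u², impossible since c < 1; so 1−α > 0. By the sharp Poincaré inequality on H^1_0 of an interval of length L, ∫(u')² ≥ (π/L)²∫u² with equality for the first sine mode sin(π(x−x₀)/L) (x₀ the left endpoint), so the inequality holds for all u iff (1−α)(π/L)² ≥ α − c, i.e. α ≤ ((π/L)² + c)/((π/L)² + 1) = (1 + c(L/π)²)/(1 + (L/π)²). With (π/L)² = π^2/25 and c = 1/2, the largest admissible constant is α = ((π/L)² + c)/((π/L)² + 1).
Simplifying, α = (π^2 + 25/2)/(π^2 + 25).


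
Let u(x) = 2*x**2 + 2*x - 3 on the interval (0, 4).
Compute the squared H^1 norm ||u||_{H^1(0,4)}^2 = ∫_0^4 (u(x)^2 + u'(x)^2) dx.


||u||_{H^1}^2 = 23788/15

The H^1 norm (squared) on an interval (0, L) is
  ||u||_{H^1}^2 = ∫_0^L u(x)^2 dx + ∫_0^L u'(x)^2 dx.
Compute u'(x) = 4*x + 2.
Then u(x)^2 = 4*x**4 + 8*x**3 - 8*x**2 - 12*x + 9 and u'(x)^2 = 16*x**2 + 16*x + 4.
Integrate each monomial from 0 to 4 using ∫_0^4 c·x^n dx = c·4^(n+1)/(n+1):
  ∫_0^4 u(x)^2 dx = ∫_0^4 (4*x^4 + 8*x^3 - 8*x^2 - 12*x + 9) dx. Term by term:
    ∫_0^4 4*x^4 dx = 4096/5;  ∫_0^4 8*x^3 dx = 512;  ∫_0^4 -8*x^2 dx = -512/3;
    ∫_0^4 -12*x dx = -96;  ∫_0^4 9 dx = 36.
  Sum: 4096/5 + 512 − 512/3 − 96 + 36 = 16508/15.
  ∫_0^4 u'(x)^2 dx = ∫_0^4 (16*x^2 + 16*x + 4) dx. Term by term:
    ∫_0^4 16*x^2 dx = 1024/3;  ∫_0^4 16*x dx = 128;  ∫_0^4 4 dx = 16.
  Sum: 1024/3 + 128 + 16 = 1456/3.
Adding: ||u||_{H^1}^2 = 16508/15 + 1456/3 = 23788/15.


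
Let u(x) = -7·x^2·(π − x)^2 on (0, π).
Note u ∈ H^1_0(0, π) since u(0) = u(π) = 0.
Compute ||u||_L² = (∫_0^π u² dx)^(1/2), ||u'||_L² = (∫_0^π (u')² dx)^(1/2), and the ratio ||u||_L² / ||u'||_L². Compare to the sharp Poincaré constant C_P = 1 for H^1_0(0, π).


||u||_L² / ||u'||_L² = sqrt(3)*π/6 < C_P = 1.

u(x) = -7·x^2·(π − x)^2, so u'(x) = 14*x*(x*(π - x) - (x - π)^2).
u(x) = -7·x^2·(π − x)^2 vanishes at x = 0 and x = π, so u ∈ H^1_0(0, π). Differentiate via the product rule and integrate the resulting polynomials term by term.
  ∫_0^π u² dx = ∫_0^π (49*x^8 - 196*π*x^7 + 294*π^2*x^6 - 196*π^3*x^5 + 49*π^4*x^4) dx. Term by term:
    ∫_0^π 49*x^8 dx = 49*π^9/9;  ∫_0^π -196*π*x^7 dx = -49*π^9/2;  ∫_0^π 294*π^2*x^6 dx = 42*π^9;
    ∫_0^π -196*π^3*x^5 dx = -98*π^9/3;  ∫_0^π 49*π^4*x^4 dx = 49*π^9/5.
  Sum: 49*π^9/9 − 49*π^9/2 + 42*π^9 − 98*π^9/3 + 49*π^9/5 = 7*π^9/90.
  ∫_0^π (u')² dx = ∫_0^π (784*x^6 - 2352*π*x^5 + 2548*π^2*x^4 - 1176*π^3*x^3 + 196*π^4*x^2) dx. Term by term:
    ∫_0^π 784*x^6 dx = 112*π^7;  ∫_0^π -2352*π*x^5 dx = -392*π^7;  ∫_0^π 2548*π^2*x^4 dx = 2548*π^7/5;
    ∫_0^π -1176*π^3*x^3 dx = -294*π^7;  ∫_0^π 196*π^4*x^2 dx = 196*π^7/3.
  Sum: 112*π^7 − 392*π^7 + 2548*π^7/5 − 294*π^7 + 196*π^7/3 = 14*π^7/15.
∫_0^π u² dx = 7*π^9/90, so ||u||_L² = sqrt(70)*π^(9/2)/30.
∫_0^π (u')² dx = 14*π^7/15, so ||u'||_L² = sqrt(210)*π^(7/2)/15.
Ratio ||u||_L² / ||u'||_L² = sqrt(3)*π/6.
Sharp Poincaré constant on H^1_0(0, π) is C_P = L/π = 1, achieved by sin(x).
A polynomial bump cannot attain the sharp Poincaré constant (only the first sine eigenfunction does), so the ratio is strictly less than C_P, consistent with ||u||_L² ≤ C_P ||u'||_L².


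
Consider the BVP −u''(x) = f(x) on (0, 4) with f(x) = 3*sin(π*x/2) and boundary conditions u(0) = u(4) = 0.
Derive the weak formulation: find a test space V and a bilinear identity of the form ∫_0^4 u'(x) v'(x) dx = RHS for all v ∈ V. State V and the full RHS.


V = H^1_0(0, 4) (so v(0) = v(4) = 0); weak form: ∫_0^4 u'v' dx = ∫_0^4 (3*sin(π*x/2)) v dx for all v ∈ V.

Multiply both sides by a test function v and integrate from 0 to 4:
  ∫_0^4 −u''(x) v(x) dx = ∫_0^4 f(x) v(x) dx.
Integrate the LHS by parts once:
  ∫_0^4 −u'' v dx = −[u'(x) v(x)]_0^4 + ∫_0^4 u'(x) v'(x) dx.
Thus ∫_0^4 u'(x) v'(x) dx = ∫_0^4 f(x) v(x) dx + [u'(x) v(x)]_0^4.
Choose V so that boundary terms are either known or forced to vanish.
u is Dirichlet: u(0) = u(4) = 0. Let V = H^1_0(0, 4); then v(0) = v(4) = 0, and [u' v]_0^4 = 0.
Weak formulation: find u (satisfying any essential BC) such that ∫_0^4 u'(x) v'(x) dx = ∫_0^4 f v dx for all v ∈ V.
Substituting f(x) = 3*sin(π*x/2), the right-hand side is ∫_0^4 (3*sin(π*x/2)) v dx.


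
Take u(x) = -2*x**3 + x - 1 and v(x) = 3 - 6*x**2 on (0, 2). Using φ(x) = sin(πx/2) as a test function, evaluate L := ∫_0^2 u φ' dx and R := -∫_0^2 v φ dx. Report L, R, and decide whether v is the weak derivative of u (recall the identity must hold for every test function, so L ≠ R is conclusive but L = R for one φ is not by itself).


LHS = -192/π^3 + 44/π, RHS = -192/π^3 + 36/π. No, v is not the weak derivative of u.

u(x) = -2*x**3 + x - 1, classical derivative u'(x) = 1 - 6*x**2.
φ(x) = sin(πx/2), so φ'(x) = π*cos(π*x/2)/2.
Note φ(0) = φ(2) = 0, so the boundary term u·φ vanishes.
LHS = ∫_0^2 u(x) φ'(x) dx = ∫_0^2 (-π*x^3*cos(π*x/2) + π*x*cos(π*x/2)/2 - π*cos(π*x/2)/2) dx. Term by term:
  ∫_0^2 -π*cos(π*x/2)/2 dx = 0;  ∫_0^2 π*x*cos(π*x/2)/2 dx = -4/π;  ∫_0^2 -π*x^3*cos(π*x/2) dx = -192/π^3 + 48/π.
Sum: 0 − 4/π + -192/π^3 + 48/π = -192/π^3 + 44/π.
So LHS = -192/π^3 + 44/π.
∫_0^2 v(x) φ(x) dx = ∫_0^2 (-6*x^2*sin(π*x/2) + 3*sin(π*x/2)) dx. Term by term:
  ∫_0^2 3*sin(π*x/2) dx = 12/π;  ∫_0^2 -6*x^2*sin(π*x/2) dx = -48/π + 192/π^3.
Sum: 12/π + -48/π + 192/π^3 = -36/π + 192/π^3.
So RHS = -∫_0^2 v(x) φ(x) dx = -192/π^3 + 36/π.
LHS − RHS = 8/π ≠ 0, so the identity fails.
(For a valid weak derivative the identity must hold for EVERY test function, in particular this one. The failure shows v is NOT the weak derivative of u.)
Correct weak derivative would be u'(x) = 1 - 6*x**2.


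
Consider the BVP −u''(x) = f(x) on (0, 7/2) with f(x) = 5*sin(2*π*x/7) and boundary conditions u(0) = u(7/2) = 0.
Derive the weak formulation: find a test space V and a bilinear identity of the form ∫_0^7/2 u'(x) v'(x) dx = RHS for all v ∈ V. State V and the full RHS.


V = H^1_0(0, 7/2) (so v(0) = v(7/2) = 0); weak form: ∫_0^7/2 u'v' dx = ∫_0^7/2 (5*sin(2*π*x/7)) v dx for all v ∈ V.

Multiply both sides by a test function v and integrate from 0 to 7/2:
  ∫_0^7/2 −u''(x) v(x) dx = ∫_0^7/2 f(x) v(x) dx.
Integrate the LHS by parts once:
  ∫_0^7/2 −u'' v dx = −[u'(x) v(x)]_0^7/2 + ∫_0^7/2 u'(x) v'(x) dx.
Thus ∫_0^7/2 u'(x) v'(x) dx = ∫_0^7/2 f(x) v(x) dx + [u'(x) v(x)]_0^7/2.
Choose V so that boundary terms are either known or forced to vanish.
u is Dirichlet: u(0) = u(7/2) = 0. Let V = H^1_0(0, 7/2); then v(0) = v(7/2) = 0, and [u' v]_0^7/2 = 0.
Weak formulation: find u (satisfying any essential BC) such that ∫_0^7/2 u'(x) v'(x) dx = ∫_0^7/2 f v dx for all v ∈ V.
Substituting f(x) = 5*sin(2*π*x/7), the right-hand side is ∫_0^7/2 (5*sin(2*π*x/7)) v dx.


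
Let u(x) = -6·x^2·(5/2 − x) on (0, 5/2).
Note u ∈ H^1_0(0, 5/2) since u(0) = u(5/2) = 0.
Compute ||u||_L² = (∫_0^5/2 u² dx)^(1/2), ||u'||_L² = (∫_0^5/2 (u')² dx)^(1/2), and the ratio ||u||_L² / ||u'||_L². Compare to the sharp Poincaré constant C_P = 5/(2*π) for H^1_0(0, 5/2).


||u||_L² / ||u'||_L² = 5*sqrt(14)/28 < C_P = 5/(2*π).

u(x) = -6·x^2·(5/2 − x), so u'(x) = 6*x*(3*x - 5).
u(x) = -6·x^2·(5/2 − x) vanishes at x = 0 and x = 5/2, so u ∈ H^1_0(0, 5/2). Differentiate via the product rule and integrate the resulting polynomials term by term.
  ∫_0^5/2 u² dx = ∫_0^5/2 (36*x^6 - 180*x^5 + 225*x^4) dx. Term by term:
    ∫_0^5/2 36*x^6 dx = 703125/224;  ∫_0^5/2 -180*x^5 dx = -234375/32;  ∫_0^5/2 225*x^4 dx = 140625/32.
  Sum: 703125/224 − 234375/32 + 140625/32 = 46875/224.
  ∫_0^5/2 (u')² dx = ∫_0^5/2 (324*x^4 - 1080*x^3 + 900*x^2) dx. Term by term:
    ∫_0^5/2 324*x^4 dx = 50625/8;  ∫_0^5/2 -1080*x^3 dx = -84375/8;  ∫_0^5/2 900*x^2 dx = 9375/2.
  Sum: 50625/8 − 84375/8 + 9375/2 = 1875/4.
∫_0^5/2 u² dx = 46875/224, so ||u||_L² = 125*sqrt(42)/56.
∫_0^5/2 (u')² dx = 1875/4, so ||u'||_L² = 25*sqrt(3)/2.
Ratio ||u||_L² / ||u'||_L² = 5*sqrt(14)/28.
Sharp Poincaré constant on H^1_0(0, 5/2) is C_P = L/π = 5/(2*π), achieved by sin(2*π/5·x).
A polynomial bump cannot attain the sharp Poincaré constant (only the first sine eigenfunction does), so the ratio is strictly less than C_P, consistent with ||u||_L² ≤ C_P ||u'||_L².


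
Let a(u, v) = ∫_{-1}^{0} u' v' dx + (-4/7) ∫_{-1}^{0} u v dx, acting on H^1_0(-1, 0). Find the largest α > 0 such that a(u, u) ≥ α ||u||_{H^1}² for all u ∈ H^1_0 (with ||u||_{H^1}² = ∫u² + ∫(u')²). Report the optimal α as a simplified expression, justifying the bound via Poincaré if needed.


α = (-4/7 + π^2)/(1 + π^2)

Coercivity of a(·,·) on H^1_0(-1, 0) means a(u, u) ≥ α ||u||_{H^1}² for every u ∈ H^1_0.
The interval has length L = 1, and Poincaré/coercivity depend only on L. Here a(u, u) = ∫(u')² + (-4/7)·∫u².
Here c = -4/7 < 0 with |c| < (π/L)² = π^2, so coercivity still holds. The condition a(u,u) ≥ α||u||_{H^1}² reads (1−α)∫(u')² ≥ (α−c)∫u². Any admissible α is ≤ 1 (rapidly oscillating u have ∫u²/∫(u')² → 0), and α = 1 would force 0 ≥ (1−c)∫u², impossible since c < 1; so 1−α > 0. By the sharp Poincaré inequality on H^1_0 of an interval of length L, ∫(u')² ≥ (π/L)²∫u² with equality for the first sine mode sin(π(x−x₀)/L) (x₀ the left endpoint), so the inequality holds for all u iff (1−α)(π/L)² ≥ α − c, i.e. α ≤ ((π/L)² + c)/((π/L)² + 1) = (1 + c(L/π)²)/(1 + (L/π)²). (Direct route, valid since c ≤ 0: Poincaré gives c∫u² ≥ c(L/π)²∫(u')², so a(u,u) ≥ (1 + c(L/π)²)∫(u')², while ||u||_{H^1}² ≤ (1 + (L/π)²)∫(u')²; dividing yields the same α.) With (π/L)² = π^2 and c = -4/7, the largest admissible constant is α = ((π/L)² + c)/((π/L)² + 1).
Simplifying, α = (-4/7 + π^2)/(1 + π^2).


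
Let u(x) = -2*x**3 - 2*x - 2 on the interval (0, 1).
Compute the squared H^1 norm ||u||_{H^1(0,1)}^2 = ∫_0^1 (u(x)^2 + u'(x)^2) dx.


||u||_{H^1}^2 = 3434/105

The H^1 norm (squared) on an interval (0, L) is
  ||u||_{H^1}^2 = ∫_0^L u(x)^2 dx + ∫_0^L u'(x)^2 dx.
Compute u'(x) = -6*x**2 - 2.
Then u(x)^2 = 4*x**6 + 8*x**4 + 8*x**3 + 4*x**2 + 8*x + 4 and u'(x)^2 = 36*x**4 + 24*x**2 + 4.
Integrate each monomial from 0 to 1 using ∫_0^1 c·x^n dx = c·1^(n+1)/(n+1):
  ∫_0^1 u(x)^2 dx = ∫_0^1 (4*x^6 + 8*x^4 + 8*x^3 + 4*x^2 + 8*x + 4) dx. Term by term:
    ∫_0^1 4*x^6 dx = 4/7;  ∫_0^1 8*x^4 dx = 8/5;  ∫_0^1 8*x^3 dx = 2;
    ∫_0^1 4*x^2 dx = 4/3;  ∫_0^1 8*x dx = 4;  ∫_0^1 4 dx = 4.
  Sum: 4/7 + 8/5 + 2 + 4/3 + 4 + 4 = 1418/105.
  ∫_0^1 u'(x)^2 dx = ∫_0^1 (36*x^4 + 24*x^2 + 4) dx. Term by term:
    ∫_0^1 36*x^4 dx = 36/5;  ∫_0^1 24*x^2 dx = 8;  ∫_0^1 4 dx = 4.
  Sum: 36/5 + 8 + 4 = 96/5.
Adding: ||u||_{H^1}^2 = 1418/105 + 96/5 = 3434/105.


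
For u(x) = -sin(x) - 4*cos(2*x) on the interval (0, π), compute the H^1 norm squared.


||u||_{H^1(0,π)}^2 = -80/3 + 41*π

u'(x) = 8*sin(2*x) - cos(x).
Expand u² and (u')² and integrate term by term on (0, π), using: for integers n ≥ 1, ∫_0^π sin²(nx) dx = ∫_0^π cos²(nx) dx = π/2; for n ≠ n', ∫_0^π sin(nx)sin(n'x) dx = ∫_0^π cos(nx)cos(n'x) dx = 0; and by product-to-sum, ∫_0^π sin(nx)cos(n'x) dx = ½∫_0^π [sin((n+n')x) + sin((n−n')x)] dx, which is 0 when n+n' is even and 2n/(n²−n'²) when n+n' is odd (it need not vanish on (0, π)).
  u² squared terms: (-1)²·∫sin(x)² dx = 1·π/2 = π/2;  (-4)²·∫cos(2x)² dx = 16·π/2 = 8*π.
  u² cross terms: 2·(-1)·(-4)·∫sin(x)·cos(2x) dx = 8·(-2/3) = -16/3.
  So ∫_0^π u² dx = π/2 + 8*π − 16/3 = -16/3 + 17*π/2.
  (u')² squared terms: (-1)²·∫cos(x)² dx = 1·π/2 = π/2;  (8)²·∫sin(2x)² dx = 64·π/2 = 32*π.
  (u')² cross terms: 2·(-1)·(8)·∫cos(x)·sin(2x) dx = -16·(4/3) = -64/3.
  So ∫_0^π (u')² dx = π/2 + 32*π − 64/3 = -64/3 + 65*π/2.
||u||_{H^1}^2 = (-16/3 + 17*π/2) + (-64/3 + 65*π/2) = -80/3 + 41*π.


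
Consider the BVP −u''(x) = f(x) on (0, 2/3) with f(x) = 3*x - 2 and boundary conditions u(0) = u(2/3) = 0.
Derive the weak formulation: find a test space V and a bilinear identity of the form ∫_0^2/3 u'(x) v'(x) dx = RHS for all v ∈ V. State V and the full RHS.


V = H^1_0(0, 2/3) (so v(0) = v(2/3) = 0); weak form: ∫_0^2/3 u'v' dx = ∫_0^2/3 (3*x - 2) v dx for all v ∈ V.

Multiply both sides by a test function v and integrate from 0 to 2/3:
  ∫_0^2/3 −u''(x) v(x) dx = ∫_0^2/3 f(x) v(x) dx.
Integrate the LHS by parts once:
  ∫_0^2/3 −u'' v dx = −[u'(x) v(x)]_0^2/3 + ∫_0^2/3 u'(x) v'(x) dx.
Thus ∫_0^2/3 u'(x) v'(x) dx = ∫_0^2/3 f(x) v(x) dx + [u'(x) v(x)]_0^2/3.
Choose V so that boundary terms are either known or forced to vanish.
u is Dirichlet: u(0) = u(2/3) = 0. Let V = H^1_0(0, 2/3); then v(0) = v(2/3) = 0, and [u' v]_0^2/3 = 0.
Weak formulation: find u (satisfying any essential BC) such that ∫_0^2/3 u'(x) v'(x) dx = ∫_0^2/3 f v dx for all v ∈ V.
Substituting f(x) = 3*x - 2, the right-hand side is ∫_0^2/3 (3*x - 2) v dx.


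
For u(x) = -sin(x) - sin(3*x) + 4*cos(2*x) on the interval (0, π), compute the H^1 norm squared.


||u||_{H^1(0,π)}^2 = -64/3 + 46*π

u'(x) = -8*sin(2*x) - cos(x) - 3*cos(3*x).
Expand u² and (u')² and integrate term by term on (0, π), using: for integers n ≥ 1, ∫_0^π sin²(nx) dx = ∫_0^π cos²(nx) dx = π/2; for n ≠ n', ∫_0^π sin(nx)sin(n'x) dx = ∫_0^π cos(nx)cos(n'x) dx = 0; and by product-to-sum, ∫_0^π sin(nx)cos(n'x) dx = ½∫_0^π [sin((n+n')x) + sin((n−n')x)] dx, which is 0 when n+n' is even and 2n/(n²−n'²) when n+n' is odd (it need not vanish on (0, π)).
  u² squared terms: (-1)²·∫sin(x)² dx = 1·π/2 = π/2;  (-1)²·∫sin(3x)² dx = 1·π/2 = π/2;  (4)²·∫cos(2x)² dx = 16·π/2 = 8*π.
  u² cross terms: 2·(-1)·(-1)·∫sin(x)·sin(3x) dx = 2·(0) = 0;  2·(-1)·(4)·∫sin(x)·cos(2x) dx = -8·(-2/3) = 16/3;  2·(-1)·(4)·∫sin(3x)·cos(2x) dx = -8·(6/5) = -48/5.
  So ∫_0^π u² dx = π/2 + π/2 + 8*π + 0 + 16/3 − 48/5 = -64/15 + 9*π.
  (u')² squared terms: (-1)²·∫cos(x)² dx = 1·π/2 = π/2;  (-8)²·∫sin(2x)² dx = 64·π/2 = 32*π;  (-3)²·∫cos(3x)² dx = 9·π/2 = 9*π/2.
  (u')² cross terms: 2·(-1)·(-8)·∫cos(x)·sin(2x) dx = 16·(4/3) = 64/3;  2·(-1)·(-3)·∫cos(x)·cos(3x) dx = 6·(0) = 0;  2·(-8)·(-3)·∫sin(2x)·cos(3x) dx = 48·(-4/5) = -192/5.
  So ∫_0^π (u')² dx = π/2 + 32*π + 9*π/2 + 64/3 + 0 − 192/5 = -256/15 + 37*π.
||u||_{H^1}^2 = (-64/15 + 9*π) + (-256/15 + 37*π) = -64/3 + 46*π.


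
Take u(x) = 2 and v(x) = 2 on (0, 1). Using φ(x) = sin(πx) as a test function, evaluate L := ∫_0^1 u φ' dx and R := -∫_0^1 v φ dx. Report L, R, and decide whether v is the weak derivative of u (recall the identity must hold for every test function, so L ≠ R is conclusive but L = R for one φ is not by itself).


LHS = 0, RHS = -4/π. No, v is not the weak derivative of u.

u(x) = 2, classical derivative u'(x) = 0.
φ(x) = sin(πx), so φ'(x) = π*cos(π*x).
Note φ(0) = φ(1) = 0, so the boundary term u·φ vanishes.
LHS = ∫_0^1 u(x) φ'(x) dx = ∫_0^1 (2*π*cos(π*x)) dx. Term by term:
  ∫_0^1 2*π*cos(π*x) dx = 0.
So LHS = 0.
∫_0^1 v(x) φ(x) dx = ∫_0^1 (2*sin(π*x)) dx. Term by term:
  ∫_0^1 2*sin(π*x) dx = 4/π.
So RHS = -∫_0^1 v(x) φ(x) dx = -4/π.
LHS − RHS = 4/π ≠ 0, so the identity fails.
(For a valid weak derivative the identity must hold for EVERY test function, in particular this one. The failure shows v is NOT the weak derivative of u.)
Correct weak derivative would be u'(x) = 0.


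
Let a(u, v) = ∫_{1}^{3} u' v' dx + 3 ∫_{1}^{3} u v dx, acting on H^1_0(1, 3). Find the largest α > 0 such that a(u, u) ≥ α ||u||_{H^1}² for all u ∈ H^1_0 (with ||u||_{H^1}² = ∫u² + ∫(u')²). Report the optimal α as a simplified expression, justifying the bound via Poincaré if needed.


α = 1

Coercivity of a(·,·) on H^1_0(1, 3) means a(u, u) ≥ α ||u||_{H^1}² for every u ∈ H^1_0.
The interval has length L = 2, and Poincaré/coercivity depend only on L. Here a(u, u) = ∫(u')² + (3)·∫u².
Here c = 3 ≥ 1, so a(u,u) = ∫(u')² + c∫u² ≥ ∫(u')² + ∫u² = ||u||_{H^1}², i.e. α = 1 works. No larger α is possible: a(u,u) ≥ α||u||_{H^1}² means (1−α)∫(u')² ≥ (α−c)∫u², and for the modes u_n = sin(nπ(x−x₀)/L) (x₀ the left endpoint) one has ∫u_n²/∫(u_n')² = (L/(nπ))² → 0, so a(u_n,u_n)/||u_n||_{H^1}² → 1. Hence the optimal constant is α = 1.
Therefore α = 1.


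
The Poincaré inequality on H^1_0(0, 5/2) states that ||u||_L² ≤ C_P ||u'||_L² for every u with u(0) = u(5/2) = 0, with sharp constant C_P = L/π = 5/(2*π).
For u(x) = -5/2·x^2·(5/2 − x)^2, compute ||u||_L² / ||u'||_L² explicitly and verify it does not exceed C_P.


||u||_L² / ||u'||_L² = 5*sqrt(3)/12 < C_P = 5/(2*π).

u(x) = -5/2·x^2·(5/2 − x)^2, so u'(x) = 5*x*(-8*x^2 + 30*x - 25)/4.
u(x) = -5/2·x^2·(5/2 − x)^2 vanishes at x = 0 and x = 5/2, so u ∈ H^1_0(0, 5/2). Differentiate via the product rule and integrate the resulting polynomials term by term.
  ∫_0^5/2 u² dx = ∫_0^5/2 (25*x^8/4 - 125*x^7/2 + 1875*x^6/8 - 3125*x^5/8 + 15625*x^4/64) dx. Term by term:
    ∫_0^5/2 25*x^8/4 dx = 48828125/18432;  ∫_0^5/2 -125*x^7/2 dx = -48828125/4096;  ∫_0^5/2 1875*x^6/8 dx = 146484375/7168;
    ∫_0^5/2 -3125*x^5/8 dx = -48828125/3072;  ∫_0^5/2 15625*x^4/64 dx = 9765625/2048.
  Sum: 48828125/18432 − 48828125/4096 + 146484375/7168 − 48828125/3072 + 9765625/2048 = 9765625/258048.
  ∫_0^5/2 (u')² dx = ∫_0^5/2 (100*x^6 - 750*x^5 + 8125*x^4/4 - 9375*x^3/4 + 15625*x^2/16) dx. Term by term:
    ∫_0^5/2 100*x^6 dx = 1953125/224;  ∫_0^5/2 -750*x^5 dx = -1953125/64;  ∫_0^5/2 8125*x^4/4 dx = 5078125/128;
    ∫_0^5/2 -9375*x^3/4 dx = -5859375/256;  ∫_0^5/2 15625*x^2/16 dx = 1953125/384.
  Sum: 1953125/224 − 1953125/64 + 5078125/128 − 5859375/256 + 1953125/384 = 390625/5376.
∫_0^5/2 u² dx = 9765625/258048, so ||u||_L² = 3125*sqrt(7)/1344.
∫_0^5/2 (u')² dx = 390625/5376, so ||u'||_L² = 625*sqrt(21)/336.
Ratio ||u||_L² / ||u'||_L² = 5*sqrt(3)/12.
Sharp Poincaré constant on H^1_0(0, 5/2) is C_P = L/π = 5/(2*π), achieved by sin(2*π/5·x).
A polynomial bump cannot attain the sharp Poincaré constant (only the first sine eigenfunction does), so the ratio is strictly less than C_P, consistent with ||u||_L² ≤ C_P ||u'||_L².
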